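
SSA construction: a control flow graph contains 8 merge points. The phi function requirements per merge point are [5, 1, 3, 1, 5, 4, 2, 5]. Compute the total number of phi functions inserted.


Total phi functions = sum of phi functions at each join node
= 5 + 1 + 3 + 1 + 5 + 4 + 2 + 5 = 26

26


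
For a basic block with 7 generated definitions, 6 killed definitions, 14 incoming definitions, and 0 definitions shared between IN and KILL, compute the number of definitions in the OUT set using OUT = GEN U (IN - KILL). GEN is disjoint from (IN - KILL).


IN - KILL: 14 - 0 = 14 surviving definitions
OUT = GEN + surviving = 7 + 14 = 21

21


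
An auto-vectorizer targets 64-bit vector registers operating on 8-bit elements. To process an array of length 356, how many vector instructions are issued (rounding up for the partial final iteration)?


Width = 64 / 8 = 8 elements per vector op
Iterations = ceil(356 / 8) = 45

45


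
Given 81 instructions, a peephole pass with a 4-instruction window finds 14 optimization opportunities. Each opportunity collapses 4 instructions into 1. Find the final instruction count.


Each match removes 3 instructions.
Total removed = 14 * 3 = 42
Remaining = 81 - 42 = 39

39


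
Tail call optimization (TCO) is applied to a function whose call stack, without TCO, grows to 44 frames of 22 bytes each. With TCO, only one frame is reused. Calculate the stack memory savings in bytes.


Without TCO: 44 * 22 = 968 bytes
With TCO: reuse 1 frame = 22 bytes
Savings = 968 - 22 = 946

946


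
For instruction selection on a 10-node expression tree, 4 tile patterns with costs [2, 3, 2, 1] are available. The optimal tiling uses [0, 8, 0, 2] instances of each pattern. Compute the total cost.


Total cost = sum(count_i * cost_i)
= 0*2 + 8*3 + 0*2 + 2*1
= 26

26


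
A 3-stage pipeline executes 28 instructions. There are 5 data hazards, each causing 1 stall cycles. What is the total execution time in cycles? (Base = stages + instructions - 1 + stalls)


Base cycles = 3 + 28 - 1 = 30
Total stalls = 5 * 1 = 5
Total = 30 + 5 = 35

35


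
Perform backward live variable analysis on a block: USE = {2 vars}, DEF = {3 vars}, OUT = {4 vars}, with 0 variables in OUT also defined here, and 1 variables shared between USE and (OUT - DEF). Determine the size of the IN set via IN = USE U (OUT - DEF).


OUT - DEF: 4 - 0 = 4
|IN| = |USE| + |OUT - DEF| - |USE ∩ (OUT - DEF)| = 2 + 4 - 1 = 5

5


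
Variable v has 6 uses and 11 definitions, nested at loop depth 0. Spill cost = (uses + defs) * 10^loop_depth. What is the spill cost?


uses + defs = 6 + 11 = 17
10^0 = 1
Spill cost = 17 * 1 = 17

17


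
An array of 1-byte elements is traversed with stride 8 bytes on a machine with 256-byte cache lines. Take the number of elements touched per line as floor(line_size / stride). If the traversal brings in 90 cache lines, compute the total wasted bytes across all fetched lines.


Elements per line = floor(256 / 8) = 32
Bytes used per line = 32 * 1 = 32
Wasted per line = 256 - 32 = 224
Total wasted = 224 * 90 = 20160

20160


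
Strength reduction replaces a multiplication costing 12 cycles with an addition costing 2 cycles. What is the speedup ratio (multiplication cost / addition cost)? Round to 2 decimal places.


Ratio = mult_cost / add_cost = 12 / 2 = 6.0

6.0


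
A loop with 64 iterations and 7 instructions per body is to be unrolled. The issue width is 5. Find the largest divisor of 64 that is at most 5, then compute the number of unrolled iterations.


Largest divisor of 64 <= 5 is 4
New iterations = 64 / 4 = 16

16


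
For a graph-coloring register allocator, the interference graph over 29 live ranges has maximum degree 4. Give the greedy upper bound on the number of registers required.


Greedy coloring never needs more than (max_degree + 1) colors: when coloring a vertex, at most max_degree neighbors are already colored.
Upper bound = 4 + 1 = 5

5


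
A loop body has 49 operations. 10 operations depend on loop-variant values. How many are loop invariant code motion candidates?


Invariant candidates = total - loop-dependent
= 49 - 10 = 39

39


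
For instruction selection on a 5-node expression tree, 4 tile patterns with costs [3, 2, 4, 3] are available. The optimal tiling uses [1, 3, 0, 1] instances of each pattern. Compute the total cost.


Total cost = sum(count_i * cost_i)
= 1*3 + 3*2 + 0*4 + 1*3
= 12

12


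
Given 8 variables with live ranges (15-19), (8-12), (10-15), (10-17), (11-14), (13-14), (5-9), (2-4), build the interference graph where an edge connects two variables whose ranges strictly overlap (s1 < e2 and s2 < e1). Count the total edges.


Check all pairs for overlapping intervals.
Two intervals (s1,e1) and (s2,e2) overlap if s1 < e2 and s2 < e1.
v0 (15-19) vs v1..v7: overlaps v3 -> 1
v1 (8-12) vs v2..v7: overlaps v2, v3, v4, v6 -> 4
v2 (10-15) vs v3..v7: overlaps v3, v4, v5 -> 3
v3 (10-17) vs v4..v7: overlaps v4, v5 -> 2
v4 (11-14) vs v5..v7: overlaps v5 -> 1
v5 (13-14) vs v6..v7: overlaps none -> 0
v6 (5-9) vs v7: overlaps none -> 0
Total overlapping pairs = 1 + 4 + 3 + 2 + 1 + 0 + 0 = 11

11


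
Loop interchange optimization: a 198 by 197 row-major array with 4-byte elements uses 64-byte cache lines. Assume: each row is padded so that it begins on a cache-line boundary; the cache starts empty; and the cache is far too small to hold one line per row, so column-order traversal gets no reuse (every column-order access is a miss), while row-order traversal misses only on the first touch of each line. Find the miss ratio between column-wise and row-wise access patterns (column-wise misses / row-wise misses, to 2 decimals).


Each row occupies 197 * 4 = 788 bytes and starts on a line boundary, so it spans ceil(788 / 64) = 13 cache lines.
Row-major traversal misses (one per line touched): 198 * ceil(197 * 4 / 64) = 2574
Column-major traversal misses (no reuse, every access misses): 198 * 197 = 39006
Ratio = 39006 / 2574 = 15.15

15.15


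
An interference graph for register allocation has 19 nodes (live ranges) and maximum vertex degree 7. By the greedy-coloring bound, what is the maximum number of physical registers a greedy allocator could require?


Greedy coloring never needs more than (max_degree + 1) colors: when coloring a vertex, at most max_degree neighbors are already colored.
Upper bound = 7 + 1 = 8

8


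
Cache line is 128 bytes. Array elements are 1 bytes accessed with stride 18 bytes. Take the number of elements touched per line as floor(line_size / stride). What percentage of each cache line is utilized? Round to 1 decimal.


Elements per cache line = floor(128 / 18) = 7
Bytes used = 7 * 1 = 7
Utilization = 7 / 128 * 100 = 5.5%

5.5


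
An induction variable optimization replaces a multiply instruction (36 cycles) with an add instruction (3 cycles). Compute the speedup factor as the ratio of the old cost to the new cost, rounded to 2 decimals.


Ratio = mult_cost / add_cost = 36 / 3 = 12.0

12.0


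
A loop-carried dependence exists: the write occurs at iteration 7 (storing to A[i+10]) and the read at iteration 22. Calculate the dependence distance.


Distance = read iteration - write iteration
= 22 - 7 = 15

15


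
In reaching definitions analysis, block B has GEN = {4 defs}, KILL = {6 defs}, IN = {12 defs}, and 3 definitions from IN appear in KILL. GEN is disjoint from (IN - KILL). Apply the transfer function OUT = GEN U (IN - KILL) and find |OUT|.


IN - KILL: 12 - 3 = 9 surviving definitions
OUT = GEN + surviving = 4 + 9 = 13

13


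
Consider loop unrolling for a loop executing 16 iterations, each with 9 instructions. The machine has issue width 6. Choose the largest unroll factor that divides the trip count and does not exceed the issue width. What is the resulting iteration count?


Largest divisor of 16 <= 6 is 4
New iterations = 16 / 4 = 4

4


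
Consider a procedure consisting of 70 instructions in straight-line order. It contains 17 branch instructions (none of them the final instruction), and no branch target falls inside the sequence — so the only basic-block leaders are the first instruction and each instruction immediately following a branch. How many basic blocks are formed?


With no in-sequence branch targets, the leaders are the first instruction plus the instruction after each branch.
Number of basic blocks = branches + 1
= 17 + 1 = 18

18


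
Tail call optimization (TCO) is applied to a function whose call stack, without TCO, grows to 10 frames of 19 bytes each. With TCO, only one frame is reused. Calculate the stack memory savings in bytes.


Without TCO: 10 * 19 = 190 bytes
With TCO: reuse 1 frame = 19 bytes
Savings = 190 - 19 = 171

171


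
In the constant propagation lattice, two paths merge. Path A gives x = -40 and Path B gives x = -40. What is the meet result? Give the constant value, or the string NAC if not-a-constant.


Meet operation: if both paths give the same constant, result is that constant; if they differ, result is NAC (not-a-constant).
Path A: -40, Path B: -40 -> equal
Result: constant -> -40

-40


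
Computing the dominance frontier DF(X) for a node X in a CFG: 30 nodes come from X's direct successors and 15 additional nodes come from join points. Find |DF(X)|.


DF(X) = direct successor contributions + join point contributions
= 30 + 15 = 45

45


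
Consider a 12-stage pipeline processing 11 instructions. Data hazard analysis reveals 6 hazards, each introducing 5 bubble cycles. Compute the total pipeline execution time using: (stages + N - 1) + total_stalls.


Base cycles = 12 + 11 - 1 = 22
Total stalls = 6 * 5 = 30
Total = 22 + 30 = 52

52


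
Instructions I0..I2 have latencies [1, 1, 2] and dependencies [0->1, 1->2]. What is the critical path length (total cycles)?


Compute longest path through dependency graph: dist(Ik) = max over predecessors of dist + latency(Ik).
dist(I0) = latency 1 = 1
dist(I1) = dist(I0) + 1 = 1 + 1 = 2
dist(I2) = dist(I1) + 2 = 2 + 2 = 4
Critical path = max dist = 4

4


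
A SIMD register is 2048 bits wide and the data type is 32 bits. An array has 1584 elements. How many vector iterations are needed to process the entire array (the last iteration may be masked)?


Width = 2048 / 32 = 64 elements per vector op
Iterations = ceil(1584 / 64) = 25

25


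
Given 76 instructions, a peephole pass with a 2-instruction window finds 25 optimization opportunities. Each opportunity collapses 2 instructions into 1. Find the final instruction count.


Each match removes 1 instructions.
Total removed = 25 * 1 = 25
Remaining = 76 - 25 = 51

51


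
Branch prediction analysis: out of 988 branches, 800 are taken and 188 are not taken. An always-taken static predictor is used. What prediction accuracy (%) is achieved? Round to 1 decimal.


Predictor: always-taken
Correct predictions = 800
Accuracy = 800 / 988 * 100 = 81.0%

81.0


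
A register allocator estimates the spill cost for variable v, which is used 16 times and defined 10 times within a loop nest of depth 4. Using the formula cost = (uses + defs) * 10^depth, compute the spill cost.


uses + defs = 16 + 10 = 26
10^4 = 10000
Spill cost = 26 * 10000 = 260000

260000


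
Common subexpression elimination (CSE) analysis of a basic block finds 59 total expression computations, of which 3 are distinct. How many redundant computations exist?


CSE count = total expressions - unique expressions
= 59 - 3 = 56

56


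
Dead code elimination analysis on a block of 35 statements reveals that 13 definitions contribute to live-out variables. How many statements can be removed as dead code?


Dead code = total statements - live definitions
= 35 - 13 = 22

22


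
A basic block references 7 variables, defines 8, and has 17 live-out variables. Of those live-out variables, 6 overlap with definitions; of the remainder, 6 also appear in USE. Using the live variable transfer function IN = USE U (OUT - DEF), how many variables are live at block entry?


OUT - DEF: 17 - 6 = 11
|IN| = |USE| + |OUT - DEF| - |USE ∩ (OUT - DEF)| = 7 + 11 - 6 = 12

12


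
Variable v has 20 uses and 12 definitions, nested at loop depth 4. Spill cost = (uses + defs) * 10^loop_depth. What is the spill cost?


uses + defs = 20 + 12 = 32
10^4 = 10000
Spill cost = 32 * 10000 = 320000

320000


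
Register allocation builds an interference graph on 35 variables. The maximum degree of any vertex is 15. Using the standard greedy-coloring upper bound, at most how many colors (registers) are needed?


Greedy coloring never needs more than (max_degree + 1) colors: when coloring a vertex, at most max_degree neighbors are already colored.
Upper bound = 15 + 1 = 16

16


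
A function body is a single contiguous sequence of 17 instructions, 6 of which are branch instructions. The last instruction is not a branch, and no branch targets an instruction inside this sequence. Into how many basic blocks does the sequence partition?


With no in-sequence branch targets, the leaders are the first instruction plus the instruction after each branch.
Number of basic blocks = branches + 1
= 6 + 1 = 7

7


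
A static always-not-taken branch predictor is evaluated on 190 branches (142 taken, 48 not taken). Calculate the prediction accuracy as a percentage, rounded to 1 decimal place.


Predictor: always-not-taken
Correct predictions = 48
Accuracy = 48 / 190 * 100 = 25.3%

25.3


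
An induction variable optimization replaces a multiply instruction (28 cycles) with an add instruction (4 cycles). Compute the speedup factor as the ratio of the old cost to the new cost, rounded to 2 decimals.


Ratio = mult_cost / add_cost = 28 / 4 = 7.0

7.0


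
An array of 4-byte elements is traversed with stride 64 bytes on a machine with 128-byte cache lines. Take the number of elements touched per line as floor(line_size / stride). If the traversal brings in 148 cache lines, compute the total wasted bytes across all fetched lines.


Elements per line = floor(128 / 64) = 2
Bytes used per line = 2 * 4 = 8
Wasted per line = 128 - 8 = 120
Total wasted = 120 * 148 = 17760

17760


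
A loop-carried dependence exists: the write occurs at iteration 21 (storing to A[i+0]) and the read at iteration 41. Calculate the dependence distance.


Distance = read iteration - write iteration
= 41 - 21 = 20

20


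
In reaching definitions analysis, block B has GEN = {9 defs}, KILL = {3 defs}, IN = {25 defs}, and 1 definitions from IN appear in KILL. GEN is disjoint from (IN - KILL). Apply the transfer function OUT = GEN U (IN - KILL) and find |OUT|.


IN - KILL: 25 - 1 = 24 surviving definitions
OUT = GEN + surviving = 9 + 24 = 33

33


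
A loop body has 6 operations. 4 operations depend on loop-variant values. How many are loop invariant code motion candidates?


Invariant candidates = total - loop-dependent
= 6 - 4 = 2

2


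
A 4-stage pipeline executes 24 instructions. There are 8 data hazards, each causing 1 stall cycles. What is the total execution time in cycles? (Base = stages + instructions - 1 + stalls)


Base cycles = 4 + 24 - 1 = 27
Total stalls = 8 * 1 = 8
Total = 27 + 8 = 35

35


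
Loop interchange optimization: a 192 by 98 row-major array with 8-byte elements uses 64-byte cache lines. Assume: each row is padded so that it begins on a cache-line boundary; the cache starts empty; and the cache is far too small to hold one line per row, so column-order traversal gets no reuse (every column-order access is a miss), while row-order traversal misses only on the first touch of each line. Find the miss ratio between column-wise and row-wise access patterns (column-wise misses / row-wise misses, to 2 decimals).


Each row occupies 98 * 8 = 784 bytes and starts on a line boundary, so it spans ceil(784 / 64) = 13 cache lines.
Row-major traversal misses (one per line touched): 192 * ceil(98 * 8 / 64) = 2496
Column-major traversal misses (no reuse, every access misses): 192 * 98 = 18816
Ratio = 18816 / 2496 = 7.54

7.54


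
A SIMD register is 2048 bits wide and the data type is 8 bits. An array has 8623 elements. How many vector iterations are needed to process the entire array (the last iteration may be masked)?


Width = 2048 / 8 = 256 elements per vector op
Iterations = ceil(8623 / 256) = 34

34


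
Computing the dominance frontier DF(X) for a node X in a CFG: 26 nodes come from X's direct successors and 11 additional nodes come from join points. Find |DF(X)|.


DF(X) = direct successor contributions + join point contributions
= 26 + 11 = 37

37


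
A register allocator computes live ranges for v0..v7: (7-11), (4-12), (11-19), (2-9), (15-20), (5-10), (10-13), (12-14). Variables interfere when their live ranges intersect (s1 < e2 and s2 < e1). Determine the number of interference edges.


Check all pairs for overlapping intervals.
Two intervals (s1,e1) and (s2,e2) overlap if s1 < e2 and s2 < e1.
v0 (7-11) vs v1..v7: overlaps v1, v3, v5, v6 -> 4
v1 (4-12) vs v2..v7: overlaps v2, v3, v5, v6 -> 4
v2 (11-19) vs v3..v7: overlaps v4, v6, v7 -> 3
v3 (2-9) vs v4..v7: overlaps v5 -> 1
v4 (15-20) vs v5..v7: overlaps none -> 0
v5 (5-10) vs v6..v7: overlaps none -> 0
v6 (10-13) vs v7: overlaps v7 -> 1
Total overlapping pairs = 4 + 4 + 3 + 1 + 0 + 0 + 1 = 13

13


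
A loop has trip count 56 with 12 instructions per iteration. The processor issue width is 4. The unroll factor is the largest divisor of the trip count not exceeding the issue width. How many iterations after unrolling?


Largest divisor of 56 <= 4 is 4
New iterations = 56 / 4 = 14

14


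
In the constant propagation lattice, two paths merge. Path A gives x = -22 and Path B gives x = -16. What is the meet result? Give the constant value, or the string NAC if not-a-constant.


Meet operation: if both paths give the same constant, result is that constant; if they differ, result is NAC (not-a-constant).
Path A: -22, Path B: -16 -> differ
Result: not-a-constant -> NAC

NAC


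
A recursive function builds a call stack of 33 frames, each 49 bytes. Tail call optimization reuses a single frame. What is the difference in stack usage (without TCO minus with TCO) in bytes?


Without TCO: 33 * 49 = 1617 bytes
With TCO: reuse 1 frame = 49 bytes
Savings = 1617 - 49 = 1568

1568


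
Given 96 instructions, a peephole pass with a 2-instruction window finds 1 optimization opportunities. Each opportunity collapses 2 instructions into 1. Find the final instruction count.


Each match removes 1 instructions.
Total removed = 1 * 1 = 1
Remaining = 96 - 1 = 95

95


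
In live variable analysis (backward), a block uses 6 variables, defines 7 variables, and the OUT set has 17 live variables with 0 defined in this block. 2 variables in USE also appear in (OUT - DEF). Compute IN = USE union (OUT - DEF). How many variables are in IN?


OUT - DEF: 17 - 0 = 17
|IN| = |USE| + |OUT - DEF| - |USE ∩ (OUT - DEF)| = 6 + 17 - 2 = 21

21


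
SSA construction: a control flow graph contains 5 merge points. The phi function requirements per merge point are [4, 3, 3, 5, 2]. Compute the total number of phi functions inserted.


Total phi functions = sum of phi functions at each join node
= 4 + 3 + 3 + 5 + 2 = 17

17


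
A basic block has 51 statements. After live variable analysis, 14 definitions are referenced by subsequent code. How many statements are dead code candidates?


Dead code = total statements - live definitions
= 51 - 14 = 37

37


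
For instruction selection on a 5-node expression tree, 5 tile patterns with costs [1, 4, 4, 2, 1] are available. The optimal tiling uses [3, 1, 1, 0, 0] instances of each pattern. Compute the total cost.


Total cost = sum(count_i * cost_i)
= 3*1 + 1*4 + 1*4 + 0*2 + 0*1
= 11

11


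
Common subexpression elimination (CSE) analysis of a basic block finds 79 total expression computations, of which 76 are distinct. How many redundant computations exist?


CSE count = total expressions - unique expressions
= 79 - 76 = 3

3


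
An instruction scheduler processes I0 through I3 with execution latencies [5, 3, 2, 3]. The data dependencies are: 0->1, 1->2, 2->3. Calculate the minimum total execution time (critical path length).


Compute longest path through dependency graph: dist(Ik) = max over predecessors of dist + latency(Ik).
dist(I0) = latency 5 = 5
dist(I1) = dist(I0) + 3 = 5 + 3 = 8
dist(I2) = dist(I1) + 2 = 8 + 2 = 10
dist(I3) = dist(I2) + 3 = 10 + 3 = 13
Critical path = max dist = 13

13


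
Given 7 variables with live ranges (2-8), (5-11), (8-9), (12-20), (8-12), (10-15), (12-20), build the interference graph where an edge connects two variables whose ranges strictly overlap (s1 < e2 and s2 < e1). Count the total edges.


Check all pairs for overlapping intervals.
Two intervals (s1,e1) and (s2,e2) overlap if s1 < e2 and s2 < e1.
v0 (2-8) vs v1..v6: overlaps v1 -> 1
v1 (5-11) vs v2..v6: overlaps v2, v4, v5 -> 3
v2 (8-9) vs v3..v6: overlaps v4 -> 1
v3 (12-20) vs v4..v6: overlaps v5, v6 -> 2
v4 (8-12) vs v5..v6: overlaps v5 -> 1
v5 (10-15) vs v6: overlaps v6 -> 1
Total overlapping pairs = 1 + 3 + 1 + 2 + 1 + 1 = 9

9


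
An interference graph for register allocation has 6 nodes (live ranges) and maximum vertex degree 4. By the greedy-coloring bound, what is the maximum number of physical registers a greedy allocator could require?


Greedy coloring never needs more than (max_degree + 1) colors: when coloring a vertex, at most max_degree neighbors are already colored.
Upper bound = 4 + 1 = 5

5


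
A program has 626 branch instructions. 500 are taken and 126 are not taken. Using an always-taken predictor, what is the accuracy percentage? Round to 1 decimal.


Predictor: always-taken
Correct predictions = 500
Accuracy = 500 / 626 * 100 = 79.9%

79.9


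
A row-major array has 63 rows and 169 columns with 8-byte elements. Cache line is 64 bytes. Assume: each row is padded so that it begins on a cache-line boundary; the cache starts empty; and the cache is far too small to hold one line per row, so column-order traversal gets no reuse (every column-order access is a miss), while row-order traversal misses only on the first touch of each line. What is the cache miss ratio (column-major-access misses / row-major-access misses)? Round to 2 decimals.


Each row occupies 169 * 8 = 1352 bytes and starts on a line boundary, so it spans ceil(1352 / 64) = 22 cache lines.
Row-major traversal misses (one per line touched): 63 * ceil(169 * 8 / 64) = 1386
Column-major traversal misses (no reuse, every access misses): 63 * 169 = 10647
Ratio = 10647 / 1386 = 7.68

7.68


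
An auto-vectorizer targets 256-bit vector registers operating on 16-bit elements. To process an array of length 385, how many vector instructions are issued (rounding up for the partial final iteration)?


Width = 256 / 16 = 16 elements per vector op
Iterations = ceil(385 / 16) = 25

25


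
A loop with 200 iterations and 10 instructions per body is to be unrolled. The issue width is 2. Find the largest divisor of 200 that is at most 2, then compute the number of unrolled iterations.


Largest divisor of 200 <= 2 is 2
New iterations = 200 / 2 = 100

100


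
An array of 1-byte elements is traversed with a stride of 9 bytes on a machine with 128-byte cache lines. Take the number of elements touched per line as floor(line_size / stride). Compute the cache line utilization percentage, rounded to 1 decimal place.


Elements per cache line = floor(128 / 9) = 14
Bytes used = 14 * 1 = 14
Utilization = 14 / 128 * 100 = 10.9%

10.9


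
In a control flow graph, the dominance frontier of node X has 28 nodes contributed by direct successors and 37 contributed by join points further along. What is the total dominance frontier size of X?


DF(X) = direct successor contributions + join point contributions
= 28 + 37 = 65

65


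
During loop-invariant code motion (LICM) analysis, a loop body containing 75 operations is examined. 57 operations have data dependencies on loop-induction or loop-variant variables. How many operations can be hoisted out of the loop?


Invariant candidates = total - loop-dependent
= 75 - 57 = 18

18


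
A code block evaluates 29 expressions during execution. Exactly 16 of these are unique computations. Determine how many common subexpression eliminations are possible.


CSE count = total expressions - unique expressions
= 29 - 16 = 13

13


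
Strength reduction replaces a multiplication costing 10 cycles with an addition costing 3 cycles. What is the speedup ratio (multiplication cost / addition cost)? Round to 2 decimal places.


Ratio = mult_cost / add_cost = 10 / 3 = 3.33

3.33


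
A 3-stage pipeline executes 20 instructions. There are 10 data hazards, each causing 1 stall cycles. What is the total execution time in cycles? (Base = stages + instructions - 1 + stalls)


Base cycles = 3 + 20 - 1 = 22
Total stalls = 10 * 1 = 10
Total = 22 + 10 = 32

32


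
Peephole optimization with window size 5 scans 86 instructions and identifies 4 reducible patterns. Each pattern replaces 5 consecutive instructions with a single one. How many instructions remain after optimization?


Each match removes 4 instructions.
Total removed = 4 * 4 = 16
Remaining = 86 - 16 = 70

70


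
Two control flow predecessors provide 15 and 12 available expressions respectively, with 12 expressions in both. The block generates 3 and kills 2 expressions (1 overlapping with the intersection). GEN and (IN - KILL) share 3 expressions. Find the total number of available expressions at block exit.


IN = intersection of predecessors = 12
IN - KILL = 12 - 1 = 11
|OUT| = |GEN| + |IN - KILL| - |GEN ∩ (IN - KILL)| = 3 + 11 - 3 = 11

11


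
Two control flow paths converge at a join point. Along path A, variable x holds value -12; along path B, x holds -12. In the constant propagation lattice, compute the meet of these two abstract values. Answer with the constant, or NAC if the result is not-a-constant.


Meet operation: if both paths give the same constant, result is that constant; if they differ, result is NAC (not-a-constant).
Path A: -12, Path B: -12 -> equal
Result: constant -> -12

-12


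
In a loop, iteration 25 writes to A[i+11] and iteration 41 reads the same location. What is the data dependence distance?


Distance = read iteration - write iteration
= 41 - 25 = 16

16


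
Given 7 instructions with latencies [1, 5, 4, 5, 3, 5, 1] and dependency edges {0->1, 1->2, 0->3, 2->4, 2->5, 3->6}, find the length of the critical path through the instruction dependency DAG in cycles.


Compute longest path through dependency graph: dist(Ik) = max over predecessors of dist + latency(Ik).
dist(I0) = latency 1 = 1
dist(I1) = dist(I0) + 5 = 1 + 5 = 6
dist(I2) = dist(I1) + 4 = 6 + 4 = 10
dist(I3) = dist(I0) + 5 = 1 + 5 = 6
dist(I4) = dist(I2) + 3 = 10 + 3 = 13
dist(I5) = dist(I2) + 5 = 10 + 5 = 15
dist(I6) = dist(I3) + 1 = 6 + 1 = 7
Critical path = max dist = 15

15


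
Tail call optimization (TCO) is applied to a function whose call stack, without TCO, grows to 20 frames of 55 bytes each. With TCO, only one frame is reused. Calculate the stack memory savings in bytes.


Without TCO: 20 * 55 = 1100 bytes
With TCO: reuse 1 frame = 55 bytes
Savings = 1100 - 55 = 1045

1045


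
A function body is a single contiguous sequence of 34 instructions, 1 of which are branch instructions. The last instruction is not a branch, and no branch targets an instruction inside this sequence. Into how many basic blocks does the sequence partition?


With no in-sequence branch targets, the leaders are the first instruction plus the instruction after each branch.
Number of basic blocks = branches + 1
= 1 + 1 = 2

2


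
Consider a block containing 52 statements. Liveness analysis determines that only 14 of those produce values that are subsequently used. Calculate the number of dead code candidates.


Dead code = total statements - live definitions
= 52 - 14 = 38

38


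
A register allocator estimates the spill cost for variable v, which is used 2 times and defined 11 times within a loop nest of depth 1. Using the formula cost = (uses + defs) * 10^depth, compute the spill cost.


uses + defs = 2 + 11 = 13
10^1 = 10
Spill cost = 13 * 10 = 130

130


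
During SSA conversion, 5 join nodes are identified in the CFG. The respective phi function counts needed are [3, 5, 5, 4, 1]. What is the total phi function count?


Total phi functions = sum of phi functions at each join node
= 3 + 5 + 5 + 4 + 1 = 18

18


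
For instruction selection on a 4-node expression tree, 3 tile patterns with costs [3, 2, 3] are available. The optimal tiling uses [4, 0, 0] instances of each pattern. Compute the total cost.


Total cost = sum(count_i * cost_i)
= 4*3 + 0*2 + 0*3
= 12

12


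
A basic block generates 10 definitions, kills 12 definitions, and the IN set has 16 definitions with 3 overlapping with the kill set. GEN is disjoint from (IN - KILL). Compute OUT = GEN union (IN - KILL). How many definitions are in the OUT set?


IN - KILL: 16 - 3 = 13 surviving definitions
OUT = GEN + surviving = 10 + 13 = 23

23


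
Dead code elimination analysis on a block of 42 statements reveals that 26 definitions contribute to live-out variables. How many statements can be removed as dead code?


Dead code = total statements - live definitions
= 42 - 26 = 16

16


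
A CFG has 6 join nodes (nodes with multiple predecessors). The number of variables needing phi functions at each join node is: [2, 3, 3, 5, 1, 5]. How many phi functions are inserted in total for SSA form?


Total phi functions = sum of phi functions at each join node
= 2 + 3 + 3 + 5 + 1 + 5 = 19

19


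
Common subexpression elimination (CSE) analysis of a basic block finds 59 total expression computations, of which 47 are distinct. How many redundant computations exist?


CSE count = total expressions - unique expressions
= 59 - 47 = 12

12


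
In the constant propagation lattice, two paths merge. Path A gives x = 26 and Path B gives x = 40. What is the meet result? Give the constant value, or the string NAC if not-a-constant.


Meet operation: if both paths give the same constant, result is that constant; if they differ, result is NAC (not-a-constant).
Path A: 26, Path B: 40 -> differ
Result: not-a-constant -> NAC

NAC


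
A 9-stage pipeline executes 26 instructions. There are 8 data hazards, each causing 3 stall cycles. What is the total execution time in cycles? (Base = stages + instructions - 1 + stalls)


Base cycles = 9 + 26 - 1 = 34
Total stalls = 8 * 3 = 24
Total = 34 + 24 = 58

58


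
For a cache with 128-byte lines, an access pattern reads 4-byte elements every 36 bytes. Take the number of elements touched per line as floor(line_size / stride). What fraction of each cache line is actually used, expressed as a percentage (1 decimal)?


Elements per cache line = floor(128 / 36) = 3
Bytes used = 3 * 4 = 12
Utilization = 12 / 128 * 100 = 9.4%

9.4


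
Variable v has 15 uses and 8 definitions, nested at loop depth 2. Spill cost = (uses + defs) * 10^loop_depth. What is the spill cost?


uses + defs = 15 + 8 = 23
10^2 = 100
Spill cost = 23 * 100 = 2300

2300


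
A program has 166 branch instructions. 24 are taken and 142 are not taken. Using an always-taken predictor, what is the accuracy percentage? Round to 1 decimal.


Predictor: always-taken
Correct predictions = 24
Accuracy = 24 / 166 * 100 = 14.5%

14.5


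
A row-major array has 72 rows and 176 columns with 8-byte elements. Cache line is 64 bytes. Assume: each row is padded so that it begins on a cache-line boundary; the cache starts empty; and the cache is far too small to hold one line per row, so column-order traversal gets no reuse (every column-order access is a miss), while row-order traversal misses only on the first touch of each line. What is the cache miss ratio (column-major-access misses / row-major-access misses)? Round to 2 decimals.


Each row occupies 176 * 8 = 1408 bytes and starts on a line boundary, so it spans ceil(1408 / 64) = 22 cache lines.
Row-major traversal misses (one per line touched): 72 * ceil(176 * 8 / 64) = 1584
Column-major traversal misses (no reuse, every access misses): 72 * 176 = 12672
Ratio = 12672 / 1584 = 8.0

8.0


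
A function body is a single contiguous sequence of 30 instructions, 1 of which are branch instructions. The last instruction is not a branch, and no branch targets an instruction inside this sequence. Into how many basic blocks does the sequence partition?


With no in-sequence branch targets, the leaders are the first instruction plus the instruction after each branch.
Number of basic blocks = branches + 1
= 1 + 1 = 2

2


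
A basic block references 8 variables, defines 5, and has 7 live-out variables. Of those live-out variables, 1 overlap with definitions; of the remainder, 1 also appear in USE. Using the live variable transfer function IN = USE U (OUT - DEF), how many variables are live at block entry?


OUT - DEF: 7 - 1 = 6
|IN| = |USE| + |OUT - DEF| - |USE ∩ (OUT - DEF)| = 8 + 6 - 1 = 13

13


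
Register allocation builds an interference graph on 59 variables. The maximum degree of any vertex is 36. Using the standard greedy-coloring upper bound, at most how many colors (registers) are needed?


Greedy coloring never needs more than (max_degree + 1) colors: when coloring a vertex, at most max_degree neighbors are already colored.
Upper bound = 36 + 1 = 37

37


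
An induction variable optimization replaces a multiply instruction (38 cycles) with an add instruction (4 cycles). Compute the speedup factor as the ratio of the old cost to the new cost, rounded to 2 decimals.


Ratio = mult_cost / add_cost = 38 / 4 = 9.5

9.5


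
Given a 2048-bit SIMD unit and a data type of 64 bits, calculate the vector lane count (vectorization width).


Width = SIMD bits / data type bits
= 2048 / 64 = 32

32


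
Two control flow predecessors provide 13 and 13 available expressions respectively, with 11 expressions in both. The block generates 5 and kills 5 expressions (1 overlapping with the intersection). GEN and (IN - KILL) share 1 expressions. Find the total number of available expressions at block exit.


IN = intersection of predecessors = 11
IN - KILL = 11 - 1 = 10
|OUT| = |GEN| + |IN - KILL| - |GEN ∩ (IN - KILL)| = 5 + 10 - 1 = 14

14


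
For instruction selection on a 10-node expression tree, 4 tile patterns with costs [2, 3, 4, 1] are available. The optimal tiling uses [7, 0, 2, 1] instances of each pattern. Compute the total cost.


Total cost = sum(count_i * cost_i)
= 7*2 + 0*3 + 2*4 + 1*1
= 23

23


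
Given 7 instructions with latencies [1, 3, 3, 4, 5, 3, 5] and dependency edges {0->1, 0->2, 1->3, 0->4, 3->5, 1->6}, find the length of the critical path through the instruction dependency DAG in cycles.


Compute longest path through dependency graph: dist(Ik) = max over predecessors of dist + latency(Ik).
dist(I0) = latency 1 = 1
dist(I1) = dist(I0) + 3 = 1 + 3 = 4
dist(I2) = dist(I0) + 3 = 1 + 3 = 4
dist(I3) = dist(I1) + 4 = 4 + 4 = 8
dist(I4) = dist(I0) + 5 = 1 + 5 = 6
dist(I5) = dist(I3) + 3 = 8 + 3 = 11
dist(I6) = dist(I1) + 5 = 4 + 5 = 9
Critical path = max dist = 11

11


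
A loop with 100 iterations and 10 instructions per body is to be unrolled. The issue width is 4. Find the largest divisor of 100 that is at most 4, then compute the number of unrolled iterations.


Largest divisor of 100 <= 4 is 4
New iterations = 100 / 4 = 25

25


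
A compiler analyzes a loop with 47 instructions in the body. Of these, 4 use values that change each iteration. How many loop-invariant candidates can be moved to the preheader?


Invariant candidates = total - loop-dependent
= 47 - 4 = 43

43


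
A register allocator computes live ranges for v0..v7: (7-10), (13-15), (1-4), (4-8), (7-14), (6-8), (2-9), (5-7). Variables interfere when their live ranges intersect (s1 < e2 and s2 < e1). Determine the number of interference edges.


Check all pairs for overlapping intervals.
Two intervals (s1,e1) and (s2,e2) overlap if s1 < e2 and s2 < e1.
v0 (7-10) vs v1..v7: overlaps v3, v4, v5, v6 -> 4
v1 (13-15) vs v2..v7: overlaps v4 -> 1
v2 (1-4) vs v3..v7: overlaps v6 -> 1
v3 (4-8) vs v4..v7: overlaps v4, v5, v6, v7 -> 4
v4 (7-14) vs v5..v7: overlaps v5, v6 -> 2
v5 (6-8) vs v6..v7: overlaps v6, v7 -> 2
v6 (2-9) vs v7: overlaps v7 -> 1
Total overlapping pairs = 4 + 1 + 1 + 4 + 2 + 2 + 1 = 15

15


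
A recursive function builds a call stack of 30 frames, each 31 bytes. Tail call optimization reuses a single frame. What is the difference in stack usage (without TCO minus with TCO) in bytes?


Without TCO: 30 * 31 = 930 bytes
With TCO: reuse 1 frame = 31 bytes
Savings = 930 - 31 = 899

899


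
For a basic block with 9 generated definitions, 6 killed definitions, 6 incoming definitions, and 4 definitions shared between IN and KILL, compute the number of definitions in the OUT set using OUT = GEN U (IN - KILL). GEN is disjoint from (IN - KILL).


IN - KILL: 6 - 4 = 2 surviving definitions
OUT = GEN + surviving = 9 + 2 = 11

11


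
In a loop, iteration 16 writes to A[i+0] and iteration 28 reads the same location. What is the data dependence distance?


Distance = read iteration - write iteration
= 28 - 16 = 12

12


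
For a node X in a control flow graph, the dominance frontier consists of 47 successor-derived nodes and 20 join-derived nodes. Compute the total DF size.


DF(X) = direct successor contributions + join point contributions
= 47 + 20 = 67

67


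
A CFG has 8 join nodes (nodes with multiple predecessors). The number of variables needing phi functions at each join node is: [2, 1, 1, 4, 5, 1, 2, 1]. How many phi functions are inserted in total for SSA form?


Total phi functions = sum of phi functions at each join node
= 2 + 1 + 1 + 4 + 5 + 1 + 2 + 1 = 17

17


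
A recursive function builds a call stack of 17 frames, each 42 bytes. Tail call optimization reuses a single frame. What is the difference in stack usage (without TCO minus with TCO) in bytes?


Without TCO: 17 * 42 = 714 bytes
With TCO: reuse 1 frame = 42 bytes
Savings = 714 - 42 = 672

672


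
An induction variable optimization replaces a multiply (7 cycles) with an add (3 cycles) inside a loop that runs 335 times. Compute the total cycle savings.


Per-iteration saving = 7 - 3 = 4
Total saved = 335 * 4 = 1340

1340


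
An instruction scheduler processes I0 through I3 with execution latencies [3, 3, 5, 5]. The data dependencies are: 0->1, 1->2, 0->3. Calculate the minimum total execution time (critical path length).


Compute longest path through dependency graph: dist(Ik) = max over predecessors of dist + latency(Ik).
dist(I0) = latency 3 = 3
dist(I1) = dist(I0) + 3 = 3 + 3 = 6
dist(I2) = dist(I1) + 5 = 6 + 5 = 11
dist(I3) = dist(I0) + 5 = 3 + 5 = 8
Critical path = max dist = 11

11


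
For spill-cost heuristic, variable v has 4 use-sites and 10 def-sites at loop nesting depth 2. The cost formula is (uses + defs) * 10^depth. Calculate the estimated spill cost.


uses + defs = 4 + 10 = 14
10^2 = 100
Spill cost = 14 * 100 = 1400

1400


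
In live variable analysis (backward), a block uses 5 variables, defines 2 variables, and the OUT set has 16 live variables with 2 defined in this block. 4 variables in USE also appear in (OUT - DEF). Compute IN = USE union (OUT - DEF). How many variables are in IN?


OUT - DEF: 16 - 2 = 14
|IN| = |USE| + |OUT - DEF| - |USE ∩ (OUT - DEF)| = 5 + 14 - 4 = 15

15


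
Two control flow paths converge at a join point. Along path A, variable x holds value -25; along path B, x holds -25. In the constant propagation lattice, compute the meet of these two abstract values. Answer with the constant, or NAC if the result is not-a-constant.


Meet operation: if both paths give the same constant, result is that constant; if they differ, result is NAC (not-a-constant).
Path A: -25, Path B: -25 -> equal
Result: constant -> -25

-25
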